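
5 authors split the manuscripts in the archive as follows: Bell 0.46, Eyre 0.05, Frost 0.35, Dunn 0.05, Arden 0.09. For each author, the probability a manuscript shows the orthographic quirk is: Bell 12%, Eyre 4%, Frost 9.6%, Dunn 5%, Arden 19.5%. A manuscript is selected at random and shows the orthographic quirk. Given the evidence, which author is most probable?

By Bayes' rule, posterior ∝ prior × likelihood:
  Bell: 0.46 × 0.12 = 0.0552
  Eyre: 0.05 × 0.04 = 0.002
  Frost: 0.35 × 0.096 = 0.0336
  Dunn: 0.05 × 0.05 = 0.0025
  Arden: 0.09 × 0.195 = 0.01755
Total = 0.11085.
Largest term belongs to Bell, so Bell is most probable.

Bell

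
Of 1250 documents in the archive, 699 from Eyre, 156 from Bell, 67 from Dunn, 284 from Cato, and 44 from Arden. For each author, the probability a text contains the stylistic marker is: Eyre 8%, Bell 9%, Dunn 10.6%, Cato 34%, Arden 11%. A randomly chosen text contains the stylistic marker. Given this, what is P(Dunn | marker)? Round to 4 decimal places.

Compute prior × likelihood for every hypothesis:
  Eyre: 0.5592 × 0.08 = 0.044736
  Bell: 0.1248 × 0.09 = 0.011232
  Dunn: 0.0536 × 0.106 = 0.0056816
  Cato: 0.2272 × 0.34 = 0.077248
  Arden: 0.0352 × 0.11 = 0.003872
Total = 0.1427696.
P(Dunn | evidence) = 0.0056816 / 0.1427696 ≈ 0.0398.

0.0398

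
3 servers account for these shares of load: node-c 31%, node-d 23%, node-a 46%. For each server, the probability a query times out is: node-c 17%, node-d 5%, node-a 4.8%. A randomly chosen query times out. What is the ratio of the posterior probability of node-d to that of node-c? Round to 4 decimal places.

Unnormalized posteriors (prior × likelihood):
  node-c: 0.31 × 0.17 = 0.0527
  node-d: 0.23 × 0.05 = 0.0115
  node-a: 0.46 × 0.048 = 0.02208
Sum = 0.08628.
The ratio is 0.0115 / 0.0527 (the normalizer cancels) = 0.2182.

0.2182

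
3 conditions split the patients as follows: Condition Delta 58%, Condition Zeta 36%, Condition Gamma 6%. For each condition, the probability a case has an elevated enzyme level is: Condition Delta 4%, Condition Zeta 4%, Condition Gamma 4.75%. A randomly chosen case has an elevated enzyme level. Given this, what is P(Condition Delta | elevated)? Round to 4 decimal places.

Unnormalized posteriors (prior × likelihood):
  Condition Delta: 0.58 × 0.04 = 0.0232
  Condition Zeta: 0.36 × 0.04 = 0.0144
  Condition Gamma: 0.06 × 0.0475 = 0.00285
Total = 0.04045.
P(Condition Delta | evidence) = 0.0232 / 0.04045 ≈ 0.5735.

0.5735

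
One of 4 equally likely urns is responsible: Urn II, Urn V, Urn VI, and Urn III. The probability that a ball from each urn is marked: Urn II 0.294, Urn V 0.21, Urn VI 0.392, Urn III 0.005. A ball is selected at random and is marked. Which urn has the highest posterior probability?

With a uniform prior (1/4 each), posterior ∝ likelihood:
  Urn II: 0.294
  Urn V: 0.21
  Urn VI: 0.392
  Urn III: 0.005
Total = 0.901.
Largest term belongs to Urn VI, so Urn VI is most probable.

Urn VI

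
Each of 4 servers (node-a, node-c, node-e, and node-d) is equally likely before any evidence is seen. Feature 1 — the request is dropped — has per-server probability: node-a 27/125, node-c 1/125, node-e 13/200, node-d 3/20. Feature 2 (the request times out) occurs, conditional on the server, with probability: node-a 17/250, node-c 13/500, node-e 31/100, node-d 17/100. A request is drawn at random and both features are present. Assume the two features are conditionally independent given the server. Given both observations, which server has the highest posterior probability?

node-d

With a uniform prior (1/4 each), posterior ∝ likelihood:
  node-a: 0.216 × 0.068 = 0.014688
  node-c: 0.008 × 0.026 = 0.000208
  node-e: 0.065 × 0.31 = 0.02015
  node-d: 0.15 × 0.17 = 0.0255
Total = 0.060546.
Largest term belongs to node-d, so node-d is most probable.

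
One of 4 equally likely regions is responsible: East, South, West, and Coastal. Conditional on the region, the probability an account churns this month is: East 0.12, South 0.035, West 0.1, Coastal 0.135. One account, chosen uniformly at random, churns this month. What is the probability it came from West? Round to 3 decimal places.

With a uniform prior (1/4 each), posterior ∝ likelihood:
  East: 0.12
  South: 0.035
  West: 0.1
  Coastal: 0.135
Normalizing constant = 0.39.
P(West | evidence) = 0.1 / 0.39 ≈ 0.256.

0.256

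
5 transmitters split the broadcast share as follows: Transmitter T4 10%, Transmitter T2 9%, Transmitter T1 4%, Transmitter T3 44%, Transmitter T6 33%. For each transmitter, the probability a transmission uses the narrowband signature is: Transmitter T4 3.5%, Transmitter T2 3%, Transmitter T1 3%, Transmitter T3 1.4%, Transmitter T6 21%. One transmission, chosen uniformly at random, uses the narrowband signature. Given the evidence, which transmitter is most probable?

By Bayes' rule, posterior ∝ prior × likelihood:
  Transmitter T4: 0.1 × 0.035 = 0.0035
  Transmitter T2: 0.09 × 0.03 = 0.0027
  Transmitter T1: 0.04 × 0.03 = 0.0012
  Transmitter T3: 0.44 × 0.014 = 0.00616
  Transmitter T6: 0.33 × 0.21 = 0.0693
Normalizing constant = 0.08286.
Largest term belongs to Transmitter T6, so Transmitter T6 is most probable.

Transmitter T6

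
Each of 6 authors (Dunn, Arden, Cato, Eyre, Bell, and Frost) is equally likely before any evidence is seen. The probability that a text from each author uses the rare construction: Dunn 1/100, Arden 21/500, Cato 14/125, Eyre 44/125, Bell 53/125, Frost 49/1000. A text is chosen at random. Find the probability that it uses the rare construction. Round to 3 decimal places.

0.165

Since the prior is uniform, the posterior is proportional to the likelihood:
  Dunn: 0.01
  Arden: 0.042
  Cato: 0.112
  Eyre: 0.352
  Bell: 0.424
  Frost: 0.049
P(rare-form) = (1/6) × (0.01 + 0.042 + 0.112 + 0.352 + 0.424 + 0.049) = 0.989/6 ≈ 0.165.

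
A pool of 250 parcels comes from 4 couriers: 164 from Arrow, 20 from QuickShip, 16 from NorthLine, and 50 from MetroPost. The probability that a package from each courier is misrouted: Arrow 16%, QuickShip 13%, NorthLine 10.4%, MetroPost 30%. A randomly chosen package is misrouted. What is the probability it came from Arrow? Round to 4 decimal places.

0.5767

By Bayes' rule, posterior ∝ prior × likelihood:
  Arrow: 0.656 × 0.16 = 0.10496
  QuickShip: 0.08 × 0.13 = 0.0104
  NorthLine: 0.064 × 0.104 = 0.006656
  MetroPost: 0.2 × 0.3 = 0.06
Total = 0.182016.
P(Arrow | evidence) = 0.10496 / 0.182016 ≈ 0.5767.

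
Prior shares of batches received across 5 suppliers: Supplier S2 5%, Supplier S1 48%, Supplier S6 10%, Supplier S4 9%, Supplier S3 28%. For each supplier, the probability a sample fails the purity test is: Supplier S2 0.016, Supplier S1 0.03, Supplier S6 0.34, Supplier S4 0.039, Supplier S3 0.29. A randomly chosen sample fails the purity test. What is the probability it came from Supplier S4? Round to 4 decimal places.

By Bayes' rule, posterior ∝ prior × likelihood:
  Supplier S2: 0.05 × 0.016 = 0.0008
  Supplier S1: 0.48 × 0.03 = 0.0144
  Supplier S6: 0.1 × 0.34 = 0.034
  Supplier S4: 0.09 × 0.039 = 0.00351
  Supplier S3: 0.28 × 0.29 = 0.0812
Normalizing constant = 0.13391.
P(Supplier S4 | evidence) = 0.00351 / 0.13391 ≈ 0.0262.

0.0262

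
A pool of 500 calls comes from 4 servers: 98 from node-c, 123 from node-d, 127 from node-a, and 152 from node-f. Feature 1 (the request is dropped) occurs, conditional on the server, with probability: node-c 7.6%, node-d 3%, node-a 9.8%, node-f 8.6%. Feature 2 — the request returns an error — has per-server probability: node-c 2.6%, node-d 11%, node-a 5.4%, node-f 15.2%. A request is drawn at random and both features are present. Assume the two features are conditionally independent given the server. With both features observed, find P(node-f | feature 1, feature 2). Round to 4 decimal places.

Unnormalized posteriors (prior × likelihood):
  node-c: 0.196 × 0.076 × 0.026 = 0.000387296
  node-d: 0.246 × 0.03 × 0.11 = 0.0008118
  node-a: 0.254 × 0.098 × 0.054 = 0.001344168
  node-f: 0.304 × 0.086 × 0.152 = 0.003973888
Total = 0.006517152.
P(node-f | evidence) = 0.003973888 / 0.006517152 ≈ 0.6098.

0.6098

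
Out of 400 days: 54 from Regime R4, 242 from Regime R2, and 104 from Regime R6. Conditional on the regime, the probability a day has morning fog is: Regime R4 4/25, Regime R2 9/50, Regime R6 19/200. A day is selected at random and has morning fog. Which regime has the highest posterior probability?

By Bayes' rule, posterior ∝ prior × likelihood:
  Regime R4: 0.135 × 0.16 = 0.0216
  Regime R2: 0.605 × 0.18 = 0.1089
  Regime R6: 0.26 × 0.095 = 0.0247
Sum = 0.1552.
Largest term belongs to Regime R2, so Regime R2 is most probable.

Regime R2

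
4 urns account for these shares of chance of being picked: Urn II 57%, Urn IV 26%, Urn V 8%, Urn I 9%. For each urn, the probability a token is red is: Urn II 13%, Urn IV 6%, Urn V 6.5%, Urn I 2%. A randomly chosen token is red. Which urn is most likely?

Unnormalized posteriors (prior × likelihood):
  Urn II: 0.57 × 0.13 = 0.0741
  Urn IV: 0.26 × 0.06 = 0.0156
  Urn V: 0.08 × 0.065 = 0.0052
  Urn I: 0.09 × 0.02 = 0.0018
Normalizing constant = 0.0967.
Largest term belongs to Urn II, so Urn II is most probable.

Urn II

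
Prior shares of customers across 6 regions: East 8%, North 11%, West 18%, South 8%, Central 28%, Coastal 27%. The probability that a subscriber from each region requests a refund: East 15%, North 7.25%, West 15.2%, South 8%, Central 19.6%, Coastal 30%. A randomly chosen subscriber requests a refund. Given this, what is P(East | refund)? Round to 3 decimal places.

Unnormalized posteriors (prior × likelihood):
  East: 0.08 × 0.15 = 0.012
  North: 0.11 × 0.0725 = 0.007975
  West: 0.18 × 0.152 = 0.02736
  South: 0.08 × 0.08 = 0.0064
  Central: 0.28 × 0.196 = 0.05488
  Coastal: 0.27 × 0.3 = 0.081
Normalizing constant = 0.189615.
P(East | evidence) = 0.012 / 0.189615 ≈ 0.063.

0.063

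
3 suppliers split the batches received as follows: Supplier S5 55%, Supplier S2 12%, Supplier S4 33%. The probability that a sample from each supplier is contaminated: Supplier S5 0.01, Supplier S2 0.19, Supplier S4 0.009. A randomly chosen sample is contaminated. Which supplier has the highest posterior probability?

By Bayes' rule, posterior ∝ prior × likelihood:
  Supplier S5: 0.55 × 0.01 = 0.0055
  Supplier S2: 0.12 × 0.19 = 0.0228
  Supplier S4: 0.33 × 0.009 = 0.00297
Total = 0.03127.
Largest term belongs to Supplier S2, so Supplier S2 is most probable.

Supplier S2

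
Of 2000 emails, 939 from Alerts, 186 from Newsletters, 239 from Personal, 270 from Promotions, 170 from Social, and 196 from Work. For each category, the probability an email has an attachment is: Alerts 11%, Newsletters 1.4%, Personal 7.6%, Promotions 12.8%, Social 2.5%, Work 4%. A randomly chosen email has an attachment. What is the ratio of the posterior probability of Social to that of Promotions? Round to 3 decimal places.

By Bayes' rule, posterior ∝ prior × likelihood:
  Alerts: 0.4695 × 0.11 = 0.051645
  Newsletters: 0.093 × 0.014 = 0.001302
  Personal: 0.1195 × 0.076 = 0.009082
  Promotions: 0.135 × 0.128 = 0.01728
  Social: 0.085 × 0.025 = 0.002125
  Work: 0.098 × 0.04 = 0.00392
Sum = 0.085354.
The ratio is 0.002125 / 0.01728 (the normalizer cancels) = 0.123.

0.123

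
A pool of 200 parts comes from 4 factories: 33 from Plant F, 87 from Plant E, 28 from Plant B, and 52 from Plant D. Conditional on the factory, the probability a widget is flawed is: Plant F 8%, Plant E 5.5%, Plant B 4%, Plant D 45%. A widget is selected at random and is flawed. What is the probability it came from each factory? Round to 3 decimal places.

Prior × likelihood for each hypothesis:
  Plant F: 0.165 × 0.08 = 0.0132
  Plant E: 0.435 × 0.055 = 0.023925
  Plant B: 0.14 × 0.04 = 0.0056
  Plant D: 0.26 × 0.45 = 0.117
Total = 0.159725.
P(Plant F | flawed) = 0.0132/0.159725 ≈ 0.083
P(Plant E | flawed) = 0.023925/0.159725 ≈ 0.150
P(Plant B | flawed) = 0.0056/0.159725 ≈ 0.035
P(Plant D | flawed) = 0.117/0.159725 ≈ 0.733

Plant F 0.083, Plant E 0.150, Plant B 0.035, Plant D 0.733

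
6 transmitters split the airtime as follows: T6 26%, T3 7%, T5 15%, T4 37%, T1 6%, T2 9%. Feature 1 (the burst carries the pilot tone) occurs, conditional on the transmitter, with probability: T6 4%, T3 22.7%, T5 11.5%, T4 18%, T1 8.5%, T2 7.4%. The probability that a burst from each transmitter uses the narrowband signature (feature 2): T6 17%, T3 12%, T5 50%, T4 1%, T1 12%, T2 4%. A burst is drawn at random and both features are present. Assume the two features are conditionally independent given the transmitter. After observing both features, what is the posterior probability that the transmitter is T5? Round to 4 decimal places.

Compute prior × likelihood for every hypothesis:
  T6: 0.26 × 0.04 × 0.17 = 0.001768
  T3: 0.07 × 0.227 × 0.12 = 0.0019068
  T5: 0.15 × 0.115 × 0.5 = 0.008625
  T4: 0.37 × 0.18 × 0.01 = 0.000666
  T1: 0.06 × 0.085 × 0.12 = 0.000612
  T2: 0.09 × 0.074 × 0.04 = 0.0002664
Total = 0.0138442.
P(T5 | evidence) = 0.008625 / 0.0138442 ≈ 0.6230.

0.6230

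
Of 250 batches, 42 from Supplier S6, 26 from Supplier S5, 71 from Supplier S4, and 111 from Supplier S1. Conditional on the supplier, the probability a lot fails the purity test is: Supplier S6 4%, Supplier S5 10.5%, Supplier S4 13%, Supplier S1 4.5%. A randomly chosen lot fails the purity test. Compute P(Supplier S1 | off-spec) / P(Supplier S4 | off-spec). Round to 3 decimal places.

Prior × likelihood for each hypothesis:
  Supplier S6: 0.168 × 0.04 = 0.00672
  Supplier S5: 0.104 × 0.105 = 0.01092
  Supplier S4: 0.284 × 0.13 = 0.03692
  Supplier S1: 0.444 × 0.045 = 0.01998
Sum = 0.07454.
The ratio is 0.01998 / 0.03692 (the normalizer cancels) = 0.541.

0.541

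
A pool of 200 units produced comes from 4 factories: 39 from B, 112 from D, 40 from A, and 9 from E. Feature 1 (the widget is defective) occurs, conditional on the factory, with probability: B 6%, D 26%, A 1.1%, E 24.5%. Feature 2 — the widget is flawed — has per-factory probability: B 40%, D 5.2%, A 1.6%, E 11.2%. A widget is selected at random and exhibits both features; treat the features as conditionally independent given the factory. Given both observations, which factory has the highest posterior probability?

D

Prior × likelihood for each hypothesis:
  B: 0.195 × 0.06 × 0.4 = 0.00468
  D: 0.56 × 0.26 × 0.052 = 0.0075712
  A: 0.2 × 0.011 × 0.016 = 0.0000352
  E: 0.045 × 0.245 × 0.112 = 0.0012348
Total = 0.0135212.
Largest term belongs to D, so D is most probable.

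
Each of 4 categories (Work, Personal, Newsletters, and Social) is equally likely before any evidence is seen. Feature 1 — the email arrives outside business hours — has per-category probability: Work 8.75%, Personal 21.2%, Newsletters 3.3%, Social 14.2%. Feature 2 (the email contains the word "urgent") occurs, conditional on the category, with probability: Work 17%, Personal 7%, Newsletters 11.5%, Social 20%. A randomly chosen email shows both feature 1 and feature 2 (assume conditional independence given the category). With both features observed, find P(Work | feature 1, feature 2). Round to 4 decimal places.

0.2403

Since the prior is uniform, the posterior is proportional to the likelihood:
  Work: 0.0875 × 0.17 = 0.014875
  Personal: 0.212 × 0.07 = 0.01484
  Newsletters: 0.033 × 0.115 = 0.003795
  Social: 0.142 × 0.2 = 0.0284
Total = 0.06191.
P(Work | evidence) = 0.014875 / 0.06191 ≈ 0.2403.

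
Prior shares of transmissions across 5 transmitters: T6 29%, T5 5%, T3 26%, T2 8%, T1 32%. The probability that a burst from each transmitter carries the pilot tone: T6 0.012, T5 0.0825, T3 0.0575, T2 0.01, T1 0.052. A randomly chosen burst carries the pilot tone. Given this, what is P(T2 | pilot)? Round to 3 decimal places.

Compute prior × likelihood for every hypothesis:
  T6: 0.29 × 0.012 = 0.00348
  T5: 0.05 × 0.0825 = 0.004125
  T3: 0.26 × 0.0575 = 0.01495
  T2: 0.08 × 0.01 = 0.0008
  T1: 0.32 × 0.052 = 0.01664
Normalizing constant = 0.039995.
P(T2 | evidence) = 0.0008 / 0.039995 ≈ 0.020.

0.020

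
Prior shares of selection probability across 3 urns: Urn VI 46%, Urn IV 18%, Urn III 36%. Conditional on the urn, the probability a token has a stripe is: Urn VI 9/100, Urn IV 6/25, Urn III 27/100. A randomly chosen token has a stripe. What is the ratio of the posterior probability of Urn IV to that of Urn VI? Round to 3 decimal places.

1.043

By Bayes' rule, posterior ∝ prior × likelihood:
  Urn VI: 0.46 × 0.09 = 0.0414
  Urn IV: 0.18 × 0.24 = 0.0432
  Urn III: 0.36 × 0.27 = 0.0972
Sum = 0.1818.
The ratio is 0.0432 / 0.0414 (the normalizer cancels) = 1.043.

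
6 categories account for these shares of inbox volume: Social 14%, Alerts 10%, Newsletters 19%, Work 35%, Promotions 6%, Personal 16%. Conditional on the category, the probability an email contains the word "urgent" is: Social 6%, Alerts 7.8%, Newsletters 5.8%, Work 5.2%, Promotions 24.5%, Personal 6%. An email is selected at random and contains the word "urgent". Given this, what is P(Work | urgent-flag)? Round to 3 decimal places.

By Bayes' rule, posterior ∝ prior × likelihood:
  Social: 0.14 × 0.06 = 0.0084
  Alerts: 0.1 × 0.078 = 0.0078
  Newsletters: 0.19 × 0.058 = 0.01102
  Work: 0.35 × 0.052 = 0.0182
  Promotions: 0.06 × 0.245 = 0.0147
  Personal: 0.16 × 0.06 = 0.0096
Sum = 0.06972.
P(Work | evidence) = 0.0182 / 0.06972 ≈ 0.261.

0.261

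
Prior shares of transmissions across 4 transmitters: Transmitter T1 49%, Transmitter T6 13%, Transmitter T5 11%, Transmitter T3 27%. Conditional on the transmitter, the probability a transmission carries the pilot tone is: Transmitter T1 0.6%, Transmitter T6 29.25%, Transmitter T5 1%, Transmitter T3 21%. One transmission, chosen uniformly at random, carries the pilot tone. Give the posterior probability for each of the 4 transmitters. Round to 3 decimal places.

Transmitter T1 0.030, Transmitter T6 0.385, Transmitter T5 0.011, Transmitter T3 0.574

Prior × likelihood for each hypothesis:
  Transmitter T1: 0.49 × 0.006 = 0.00294
  Transmitter T6: 0.13 × 0.2925 = 0.038025
  Transmitter T5: 0.11 × 0.01 = 0.0011
  Transmitter T3: 0.27 × 0.21 = 0.0567
Total = 0.098765.
P(Transmitter T1 | pilot) = 0.00294/0.098765 ≈ 0.030
P(Transmitter T6 | pilot) = 0.038025/0.098765 ≈ 0.385
P(Transmitter T5 | pilot) = 0.0011/0.098765 ≈ 0.011
P(Transmitter T3 | pilot) = 0.0567/0.098765 ≈ 0.574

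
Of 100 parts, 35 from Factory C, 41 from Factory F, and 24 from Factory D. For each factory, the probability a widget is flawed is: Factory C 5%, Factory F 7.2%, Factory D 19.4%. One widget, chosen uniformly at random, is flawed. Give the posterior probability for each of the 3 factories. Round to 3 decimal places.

Factory C 0.187, Factory F 0.315, Factory D 0.498

Compute prior × likelihood for every hypothesis:
  Factory C: 0.35 × 0.05 = 0.0175
  Factory F: 0.41 × 0.072 = 0.02952
  Factory D: 0.24 × 0.194 = 0.04656
Total = 0.09358.
P(Factory C | flawed) = 0.0175/0.09358 ≈ 0.187
P(Factory F | flawed) = 0.02952/0.09358 ≈ 0.315
P(Factory D | flawed) = 0.04656/0.09358 ≈ 0.498
(Check: 0.187+0.315+0.498 = 1.000.)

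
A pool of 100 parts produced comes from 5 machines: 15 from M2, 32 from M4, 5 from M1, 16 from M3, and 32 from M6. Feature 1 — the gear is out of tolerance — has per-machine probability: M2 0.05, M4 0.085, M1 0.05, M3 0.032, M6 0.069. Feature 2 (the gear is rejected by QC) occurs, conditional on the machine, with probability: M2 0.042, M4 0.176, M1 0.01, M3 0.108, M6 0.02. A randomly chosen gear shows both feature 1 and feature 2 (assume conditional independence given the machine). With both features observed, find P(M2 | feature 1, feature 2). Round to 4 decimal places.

0.0515

By Bayes' rule, posterior ∝ prior × likelihood:
  M2: 0.15 × 0.05 × 0.042 = 0.000315
  M4: 0.32 × 0.085 × 0.176 = 0.0047872
  M1: 0.05 × 0.05 × 0.01 = 0.000025
  M3: 0.16 × 0.032 × 0.108 = 0.00055296
  M6: 0.32 × 0.069 × 0.02 = 0.0004416
Normalizing constant = 0.00612176.
P(M2 | evidence) = 0.000315 / 0.00612176 ≈ 0.0515.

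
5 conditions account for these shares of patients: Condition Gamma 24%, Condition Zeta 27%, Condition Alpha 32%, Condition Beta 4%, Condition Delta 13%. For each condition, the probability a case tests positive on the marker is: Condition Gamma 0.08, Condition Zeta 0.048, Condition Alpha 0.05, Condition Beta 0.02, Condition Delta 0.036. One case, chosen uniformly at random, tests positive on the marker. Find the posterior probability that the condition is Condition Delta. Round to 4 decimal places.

Prior × likelihood for each hypothesis:
  Condition Gamma: 0.24 × 0.08 = 0.0192
  Condition Zeta: 0.27 × 0.048 = 0.01296
  Condition Alpha: 0.32 × 0.05 = 0.016
  Condition Beta: 0.04 × 0.02 = 0.0008
  Condition Delta: 0.13 × 0.036 = 0.00468
Sum = 0.05364.
P(Condition Delta | evidence) = 0.00468 / 0.05364 ≈ 0.0872.

0.0872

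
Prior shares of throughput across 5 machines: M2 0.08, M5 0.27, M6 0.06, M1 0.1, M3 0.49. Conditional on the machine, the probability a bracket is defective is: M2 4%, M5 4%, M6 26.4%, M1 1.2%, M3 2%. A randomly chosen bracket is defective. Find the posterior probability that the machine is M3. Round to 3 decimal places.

Unnormalized posteriors (prior × likelihood):
  M2: 0.08 × 0.04 = 0.0032
  M5: 0.27 × 0.04 = 0.0108
  M6: 0.06 × 0.264 = 0.01584
  M1: 0.1 × 0.012 = 0.0012
  M3: 0.49 × 0.02 = 0.0098
Sum = 0.04084.
P(M3 | evidence) = 0.0098 / 0.04084 ≈ 0.240.

0.240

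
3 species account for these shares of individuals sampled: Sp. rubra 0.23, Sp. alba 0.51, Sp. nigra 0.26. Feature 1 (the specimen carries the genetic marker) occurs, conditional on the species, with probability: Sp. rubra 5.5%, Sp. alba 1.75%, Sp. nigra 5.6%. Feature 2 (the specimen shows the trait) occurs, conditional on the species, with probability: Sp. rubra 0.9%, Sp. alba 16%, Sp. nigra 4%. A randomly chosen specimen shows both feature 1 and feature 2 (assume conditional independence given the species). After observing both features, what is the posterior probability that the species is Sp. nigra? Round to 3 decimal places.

0.274

Unnormalized posteriors (prior × likelihood):
  Sp. rubra: 0.23 × 0.055 × 0.009 = 0.00011385
  Sp. alba: 0.51 × 0.0175 × 0.16 = 0.001428
  Sp. nigra: 0.26 × 0.056 × 0.04 = 0.0005824
Normalizing constant = 0.00212425.
P(Sp. nigra | evidence) = 0.0005824 / 0.00212425 ≈ 0.274.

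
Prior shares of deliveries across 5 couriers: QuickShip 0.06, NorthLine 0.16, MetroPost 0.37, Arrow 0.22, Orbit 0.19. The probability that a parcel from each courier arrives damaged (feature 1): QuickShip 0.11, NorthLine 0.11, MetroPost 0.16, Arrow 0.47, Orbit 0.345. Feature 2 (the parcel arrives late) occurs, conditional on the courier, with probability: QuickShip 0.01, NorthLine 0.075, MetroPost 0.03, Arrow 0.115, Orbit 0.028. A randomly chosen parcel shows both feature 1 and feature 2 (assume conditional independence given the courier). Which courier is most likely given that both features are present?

Arrow

Unnormalized posteriors (prior × likelihood):
  QuickShip: 0.06 × 0.11 × 0.01 = 0.000066
  NorthLine: 0.16 × 0.11 × 0.075 = 0.00132
  MetroPost: 0.37 × 0.16 × 0.03 = 0.001776
  Arrow: 0.22 × 0.47 × 0.115 = 0.011891
  Orbit: 0.19 × 0.345 × 0.028 = 0.0018354
Normalizing constant = 0.0168884.
Largest term belongs to Arrow, so Arrow is most probable.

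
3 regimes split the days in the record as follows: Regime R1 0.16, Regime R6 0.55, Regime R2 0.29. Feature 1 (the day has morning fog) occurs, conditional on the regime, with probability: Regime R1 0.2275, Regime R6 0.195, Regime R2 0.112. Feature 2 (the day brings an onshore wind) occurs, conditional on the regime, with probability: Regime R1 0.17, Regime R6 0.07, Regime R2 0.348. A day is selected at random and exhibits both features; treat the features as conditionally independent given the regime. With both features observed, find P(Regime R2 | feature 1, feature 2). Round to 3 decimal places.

0.452

Unnormalized posteriors (prior × likelihood):
  Regime R1: 0.16 × 0.2275 × 0.17 = 0.006188
  Regime R6: 0.55 × 0.195 × 0.07 = 0.0075075
  Regime R2: 0.29 × 0.112 × 0.348 = 0.01130304
Sum = 0.02499854.
P(Regime R2 | evidence) = 0.01130304 / 0.02499854 ≈ 0.452.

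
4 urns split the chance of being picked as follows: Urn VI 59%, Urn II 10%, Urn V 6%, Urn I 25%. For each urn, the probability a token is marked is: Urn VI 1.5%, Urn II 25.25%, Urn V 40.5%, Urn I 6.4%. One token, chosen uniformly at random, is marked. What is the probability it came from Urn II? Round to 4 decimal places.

0.3394

Unnormalized posteriors (prior × likelihood):
  Urn VI: 0.59 × 0.015 = 0.00885
  Urn II: 0.1 × 0.2525 = 0.02525
  Urn V: 0.06 × 0.405 = 0.0243
  Urn I: 0.25 × 0.064 = 0.016
Total = 0.0744.
P(Urn II | evidence) = 0.02525 / 0.0744 ≈ 0.3394.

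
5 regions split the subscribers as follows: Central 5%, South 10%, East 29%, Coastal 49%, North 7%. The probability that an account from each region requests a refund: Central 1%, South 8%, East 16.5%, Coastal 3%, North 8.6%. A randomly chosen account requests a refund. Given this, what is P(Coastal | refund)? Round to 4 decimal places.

By Bayes' rule, posterior ∝ prior × likelihood:
  Central: 0.05 × 0.01 = 0.0005
  South: 0.1 × 0.08 = 0.008
  East: 0.29 × 0.165 = 0.04785
  Coastal: 0.49 × 0.03 = 0.0147
  North: 0.07 × 0.086 = 0.00602
Normalizing constant = 0.07707.
P(Coastal | evidence) = 0.0147 / 0.07707 ≈ 0.1907.

0.1907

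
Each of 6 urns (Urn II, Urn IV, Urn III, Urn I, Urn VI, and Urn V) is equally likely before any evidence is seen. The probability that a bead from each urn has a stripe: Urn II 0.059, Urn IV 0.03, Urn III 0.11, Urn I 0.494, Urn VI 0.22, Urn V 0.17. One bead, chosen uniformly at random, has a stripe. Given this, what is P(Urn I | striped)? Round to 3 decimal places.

Since the prior is uniform, the posterior is proportional to the likelihood:
  Urn II: 0.059
  Urn IV: 0.03
  Urn III: 0.11
  Urn I: 0.494
  Urn VI: 0.22
  Urn V: 0.17
Sum = 1.083.
P(Urn I | evidence) = 0.494 / 1.083 ≈ 0.456.

0.456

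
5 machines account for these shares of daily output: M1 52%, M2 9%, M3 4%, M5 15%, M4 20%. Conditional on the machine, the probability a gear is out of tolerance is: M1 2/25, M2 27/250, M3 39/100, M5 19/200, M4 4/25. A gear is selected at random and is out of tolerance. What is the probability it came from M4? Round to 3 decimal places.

0.283

Prior × likelihood for each hypothesis:
  M1: 0.52 × 0.08 = 0.0416
  M2: 0.09 × 0.108 = 0.00972
  M3: 0.04 × 0.39 = 0.0156
  M5: 0.15 × 0.095 = 0.01425
  M4: 0.2 × 0.16 = 0.032
Total = 0.11317.
P(M4 | evidence) = 0.032 / 0.11317 ≈ 0.283.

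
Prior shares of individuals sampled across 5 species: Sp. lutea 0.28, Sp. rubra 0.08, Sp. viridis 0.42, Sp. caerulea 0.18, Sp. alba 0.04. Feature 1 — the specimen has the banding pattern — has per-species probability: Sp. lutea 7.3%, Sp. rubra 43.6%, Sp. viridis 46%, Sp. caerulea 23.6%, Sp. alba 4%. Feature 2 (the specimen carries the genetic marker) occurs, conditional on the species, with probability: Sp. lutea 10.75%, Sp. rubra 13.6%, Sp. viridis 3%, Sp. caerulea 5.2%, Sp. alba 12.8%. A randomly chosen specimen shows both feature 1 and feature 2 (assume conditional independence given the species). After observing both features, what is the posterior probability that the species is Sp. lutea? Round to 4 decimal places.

0.1450

Unnormalized posteriors (prior × likelihood):
  Sp. lutea: 0.28 × 0.073 × 0.1075 = 0.0021973
  Sp. rubra: 0.08 × 0.436 × 0.136 = 0.00474368
  Sp. viridis: 0.42 × 0.46 × 0.03 = 0.005796
  Sp. caerulea: 0.18 × 0.236 × 0.052 = 0.00220896
  Sp. alba: 0.04 × 0.04 × 0.128 = 0.0002048
Total = 0.01515074.
P(Sp. lutea | evidence) = 0.0021973 / 0.01515074 ≈ 0.1450.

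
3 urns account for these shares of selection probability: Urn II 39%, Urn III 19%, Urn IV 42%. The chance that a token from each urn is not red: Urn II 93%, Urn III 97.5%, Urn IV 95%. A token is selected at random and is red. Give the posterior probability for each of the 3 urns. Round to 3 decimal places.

Taking complements, P(red | each) = Urn II 0.07, Urn III 0.025, Urn IV 0.05.
Compute prior × likelihood for every hypothesis:
  Urn II: 0.39 × 0.07 = 0.0273
  Urn III: 0.19 × 0.025 = 0.00475
  Urn IV: 0.42 × 0.05 = 0.021
Normalizing constant = 0.05305.
P(Urn II | red) = 0.0273/0.05305 ≈ 0.515
P(Urn III | red) = 0.00475/0.05305 ≈ 0.090
P(Urn IV | red) = 0.021/0.05305 ≈ 0.396
(Check: 0.515+0.090+0.396 = 1.001.)

Urn II 0.515, Urn III 0.090, Urn IV 0.396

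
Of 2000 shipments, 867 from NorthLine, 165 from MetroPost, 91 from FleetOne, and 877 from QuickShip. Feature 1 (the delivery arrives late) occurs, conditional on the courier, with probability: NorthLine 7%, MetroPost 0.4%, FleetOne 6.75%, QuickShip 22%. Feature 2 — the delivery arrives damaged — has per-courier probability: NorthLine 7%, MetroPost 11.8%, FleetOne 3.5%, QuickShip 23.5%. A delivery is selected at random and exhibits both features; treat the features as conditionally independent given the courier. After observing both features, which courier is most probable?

QuickShip

Unnormalized posteriors (prior × likelihood):
  NorthLine: 0.4335 × 0.07 × 0.07 = 0.00212415
  MetroPost: 0.0825 × 0.004 × 0.118 = 0.00003894
  FleetOne: 0.0455 × 0.0675 × 0.035 = 0.00010749375
  QuickShip: 0.4385 × 0.22 × 0.235 = 0.02267045
Normalizing constant = 0.02494103375.
Largest term belongs to QuickShip, so QuickShip is most probable.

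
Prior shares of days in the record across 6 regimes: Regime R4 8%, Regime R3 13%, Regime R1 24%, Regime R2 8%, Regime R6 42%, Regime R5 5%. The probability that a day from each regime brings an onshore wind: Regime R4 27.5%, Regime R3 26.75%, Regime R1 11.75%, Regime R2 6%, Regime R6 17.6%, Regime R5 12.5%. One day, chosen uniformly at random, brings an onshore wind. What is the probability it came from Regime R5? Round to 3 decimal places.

Compute prior × likelihood for every hypothesis:
  Regime R4: 0.08 × 0.275 = 0.022
  Regime R3: 0.13 × 0.2675 = 0.034775
  Regime R1: 0.24 × 0.1175 = 0.0282
  Regime R2: 0.08 × 0.06 = 0.0048
  Regime R6: 0.42 × 0.176 = 0.07392
  Regime R5: 0.05 × 0.125 = 0.00625
Total = 0.169945.
P(Regime R5 | evidence) = 0.00625 / 0.169945 ≈ 0.037.

0.037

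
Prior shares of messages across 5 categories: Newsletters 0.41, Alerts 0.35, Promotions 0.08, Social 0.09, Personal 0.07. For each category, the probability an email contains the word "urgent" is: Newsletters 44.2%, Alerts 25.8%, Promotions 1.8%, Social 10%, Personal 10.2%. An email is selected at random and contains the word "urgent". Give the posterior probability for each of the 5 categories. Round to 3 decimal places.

Newsletters 0.627, Alerts 0.312, Promotions 0.005, Social 0.031, Personal 0.025

Prior × likelihood for each hypothesis:
  Newsletters: 0.41 × 0.442 = 0.18122
  Alerts: 0.35 × 0.258 = 0.0903
  Promotions: 0.08 × 0.018 = 0.00144
  Social: 0.09 × 0.1 = 0.009
  Personal: 0.07 × 0.102 = 0.00714
Normalizing constant = 0.2891.
P(Newsletters | urgent-flag) = 0.18122/0.2891 ≈ 0.627
P(Alerts | urgent-flag) = 0.0903/0.2891 ≈ 0.312
P(Promotions | urgent-flag) = 0.00144/0.2891 ≈ 0.005
P(Social | urgent-flag) = 0.009/0.2891 ≈ 0.031
P(Personal | urgent-flag) = 0.00714/0.2891 ≈ 0.025
(Check: 0.627+0.312+0.005+0.031+0.025 = 1.000.)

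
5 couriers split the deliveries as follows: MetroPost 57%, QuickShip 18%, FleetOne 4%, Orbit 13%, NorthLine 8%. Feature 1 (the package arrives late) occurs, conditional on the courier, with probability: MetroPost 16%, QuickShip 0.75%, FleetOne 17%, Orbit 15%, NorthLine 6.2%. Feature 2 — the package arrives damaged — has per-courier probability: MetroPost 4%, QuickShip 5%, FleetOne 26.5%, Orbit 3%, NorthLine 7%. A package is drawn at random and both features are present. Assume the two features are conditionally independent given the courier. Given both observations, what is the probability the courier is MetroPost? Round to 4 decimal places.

Prior × likelihood for each hypothesis:
  MetroPost: 0.57 × 0.16 × 0.04 = 0.003648
  QuickShip: 0.18 × 0.0075 × 0.05 = 0.0000675
  FleetOne: 0.04 × 0.17 × 0.265 = 0.001802
  Orbit: 0.13 × 0.15 × 0.03 = 0.000585
  NorthLine: 0.08 × 0.062 × 0.07 = 0.0003472
Total = 0.0064497.
P(MetroPost | evidence) = 0.003648 / 0.0064497 ≈ 0.5656.

0.5656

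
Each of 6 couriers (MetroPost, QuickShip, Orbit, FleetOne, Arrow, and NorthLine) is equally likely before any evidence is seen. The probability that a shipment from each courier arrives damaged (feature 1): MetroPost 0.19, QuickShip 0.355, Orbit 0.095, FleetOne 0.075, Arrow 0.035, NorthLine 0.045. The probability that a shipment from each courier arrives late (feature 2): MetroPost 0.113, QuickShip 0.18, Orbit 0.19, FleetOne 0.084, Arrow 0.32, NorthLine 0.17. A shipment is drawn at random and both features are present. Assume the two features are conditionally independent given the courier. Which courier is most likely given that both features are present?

QuickShip

With a uniform prior (1/6 each), posterior ∝ likelihood:
  MetroPost: 0.19 × 0.113 = 0.02147
  QuickShip: 0.355 × 0.18 = 0.0639
  Orbit: 0.095 × 0.19 = 0.01805
  FleetOne: 0.075 × 0.084 = 0.0063
  Arrow: 0.035 × 0.32 = 0.0112
  NorthLine: 0.045 × 0.17 = 0.00765
Sum = 0.12857.
Largest term belongs to QuickShip, so QuickShip is most probable.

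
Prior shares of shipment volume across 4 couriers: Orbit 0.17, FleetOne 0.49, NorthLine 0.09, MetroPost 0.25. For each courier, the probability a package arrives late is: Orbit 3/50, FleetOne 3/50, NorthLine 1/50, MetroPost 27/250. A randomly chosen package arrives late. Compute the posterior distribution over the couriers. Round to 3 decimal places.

Orbit 0.149, FleetOne 0.430, NorthLine 0.026, MetroPost 0.395

Unnormalized posteriors (prior × likelihood):
  Orbit: 0.17 × 0.06 = 0.0102
  FleetOne: 0.49 × 0.06 = 0.0294
  NorthLine: 0.09 × 0.02 = 0.0018
  MetroPost: 0.25 × 0.108 = 0.027
Normalizing constant = 0.0684.
P(Orbit | late) = 0.0102/0.0684 ≈ 0.149
P(FleetOne | late) = 0.0294/0.0684 ≈ 0.430
P(NorthLine | late) = 0.0018/0.0684 ≈ 0.026
P(MetroPost | late) = 0.027/0.0684 ≈ 0.395
(Check: 0.149+0.430+0.026+0.395 = 1.000.)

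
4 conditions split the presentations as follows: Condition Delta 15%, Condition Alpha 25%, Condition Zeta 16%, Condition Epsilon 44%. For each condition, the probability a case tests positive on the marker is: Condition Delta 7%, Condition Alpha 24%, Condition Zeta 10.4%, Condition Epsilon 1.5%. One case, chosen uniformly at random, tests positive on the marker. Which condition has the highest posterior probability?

Prior × likelihood for each hypothesis:
  Condition Delta: 0.15 × 0.07 = 0.0105
  Condition Alpha: 0.25 × 0.24 = 0.06
  Condition Zeta: 0.16 × 0.104 = 0.01664
  Condition Epsilon: 0.44 × 0.015 = 0.0066
Total = 0.09374.
Largest term belongs to Condition Alpha, so Condition Alpha is most probable.

Condition Alpha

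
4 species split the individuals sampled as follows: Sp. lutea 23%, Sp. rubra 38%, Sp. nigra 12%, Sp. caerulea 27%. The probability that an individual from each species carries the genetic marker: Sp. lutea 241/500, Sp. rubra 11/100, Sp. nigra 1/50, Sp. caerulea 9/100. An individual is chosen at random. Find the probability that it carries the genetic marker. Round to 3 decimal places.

By Bayes' rule, posterior ∝ prior × likelihood:
  Sp. lutea: 0.23 × 0.482 = 0.11086
  Sp. rubra: 0.38 × 0.11 = 0.0418
  Sp. nigra: 0.12 × 0.02 = 0.0024
  Sp. caerulea: 0.27 × 0.09 = 0.0243
P(marker) = 0.11086 + 0.0418 + 0.0024 + 0.0243 = 0.17936 → 0.179.

0.179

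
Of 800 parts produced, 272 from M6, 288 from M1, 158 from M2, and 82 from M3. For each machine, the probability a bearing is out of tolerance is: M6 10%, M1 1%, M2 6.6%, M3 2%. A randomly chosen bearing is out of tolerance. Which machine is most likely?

M6

Compute prior × likelihood for every hypothesis:
  M6: 0.34 × 0.1 = 0.034
  M1: 0.36 × 0.01 = 0.0036
  M2: 0.1975 × 0.066 = 0.013035
  M3: 0.1025 × 0.02 = 0.00205
Normalizing constant = 0.052685.
Largest term belongs to M6, so M6 is most probable.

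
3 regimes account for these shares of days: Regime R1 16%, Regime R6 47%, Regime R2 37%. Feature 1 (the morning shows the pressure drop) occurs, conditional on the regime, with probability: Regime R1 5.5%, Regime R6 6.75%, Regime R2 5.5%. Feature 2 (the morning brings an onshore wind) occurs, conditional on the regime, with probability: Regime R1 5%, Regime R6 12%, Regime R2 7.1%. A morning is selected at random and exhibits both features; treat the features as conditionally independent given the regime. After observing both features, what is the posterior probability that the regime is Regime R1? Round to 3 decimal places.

0.077

Prior × likelihood for each hypothesis:
  Regime R1: 0.16 × 0.055 × 0.05 = 0.00044
  Regime R6: 0.47 × 0.0675 × 0.12 = 0.003807
  Regime R2: 0.37 × 0.055 × 0.071 = 0.00144485
Normalizing constant = 0.00569185.
P(Regime R1 | evidence) = 0.00044 / 0.00569185 ≈ 0.077.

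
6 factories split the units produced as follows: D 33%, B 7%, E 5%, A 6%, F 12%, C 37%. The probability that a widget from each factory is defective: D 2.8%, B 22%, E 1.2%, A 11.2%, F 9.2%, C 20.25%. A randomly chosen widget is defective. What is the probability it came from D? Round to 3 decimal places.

0.078

Prior × likelihood for each hypothesis:
  D: 0.33 × 0.028 = 0.00924
  B: 0.07 × 0.22 = 0.0154
  E: 0.05 × 0.012 = 0.0006
  A: 0.06 × 0.112 = 0.00672
  F: 0.12 × 0.092 = 0.01104
  C: 0.37 × 0.2025 = 0.074925
Total = 0.117925.
P(D | evidence) = 0.00924 / 0.117925 ≈ 0.078.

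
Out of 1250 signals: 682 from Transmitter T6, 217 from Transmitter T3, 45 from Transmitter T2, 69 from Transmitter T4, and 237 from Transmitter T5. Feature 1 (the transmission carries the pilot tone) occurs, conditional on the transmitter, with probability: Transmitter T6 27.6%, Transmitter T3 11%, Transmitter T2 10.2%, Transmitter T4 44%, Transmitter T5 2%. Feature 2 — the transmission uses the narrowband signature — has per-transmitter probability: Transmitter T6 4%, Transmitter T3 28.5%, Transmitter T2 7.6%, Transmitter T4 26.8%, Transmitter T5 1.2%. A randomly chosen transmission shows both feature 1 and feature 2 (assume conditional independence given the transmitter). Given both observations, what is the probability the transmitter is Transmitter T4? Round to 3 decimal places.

0.356

Prior × likelihood for each hypothesis:
  Transmitter T6: 0.5456 × 0.276 × 0.04 = 0.006023424
  Transmitter T3: 0.1736 × 0.11 × 0.285 = 0.00544236
  Transmitter T2: 0.036 × 0.102 × 0.076 = 0.000279072
  Transmitter T4: 0.0552 × 0.44 × 0.268 = 0.006509184
  Transmitter T5: 0.1896 × 0.02 × 0.012 = 0.000045504
Normalizing constant = 0.018299544.
P(Transmitter T4 | evidence) = 0.006509184 / 0.018299544 ≈ 0.356.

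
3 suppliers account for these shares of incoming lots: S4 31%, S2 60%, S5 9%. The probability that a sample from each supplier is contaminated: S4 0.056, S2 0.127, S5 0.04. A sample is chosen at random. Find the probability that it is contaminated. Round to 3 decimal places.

0.097

Prior × likelihood for each hypothesis:
  S4: 0.31 × 0.056 = 0.01736
  S2: 0.6 × 0.127 = 0.0762
  S5: 0.09 × 0.04 = 0.0036
P(contaminated) = 0.01736 + 0.0762 + 0.0036 = 0.09716 → 0.097.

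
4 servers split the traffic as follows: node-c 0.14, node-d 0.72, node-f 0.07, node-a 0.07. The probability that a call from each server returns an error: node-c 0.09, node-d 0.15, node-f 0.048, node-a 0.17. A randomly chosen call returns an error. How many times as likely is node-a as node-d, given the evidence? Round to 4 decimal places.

0.1102

Compute prior × likelihood for every hypothesis:
  node-c: 0.14 × 0.09 = 0.0126
  node-d: 0.72 × 0.15 = 0.108
  node-f: 0.07 × 0.048 = 0.00336
  node-a: 0.07 × 0.17 = 0.0119
Sum = 0.13586.
The ratio is 0.0119 / 0.108 (the normalizer cancels) = 0.1102.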